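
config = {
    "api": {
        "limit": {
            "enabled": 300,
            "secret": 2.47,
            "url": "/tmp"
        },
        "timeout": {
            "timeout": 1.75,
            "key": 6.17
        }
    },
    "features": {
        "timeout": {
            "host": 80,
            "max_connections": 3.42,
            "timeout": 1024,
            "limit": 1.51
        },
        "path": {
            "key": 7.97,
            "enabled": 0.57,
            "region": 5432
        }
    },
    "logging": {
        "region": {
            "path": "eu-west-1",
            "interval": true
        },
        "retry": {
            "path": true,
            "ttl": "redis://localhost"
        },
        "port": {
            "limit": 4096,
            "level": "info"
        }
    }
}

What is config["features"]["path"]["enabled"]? 0.57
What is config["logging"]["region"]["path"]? "eu-west-1"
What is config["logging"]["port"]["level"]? "info"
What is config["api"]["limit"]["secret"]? 2.47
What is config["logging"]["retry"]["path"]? True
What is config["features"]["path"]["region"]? 5432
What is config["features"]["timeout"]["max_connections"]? 3.42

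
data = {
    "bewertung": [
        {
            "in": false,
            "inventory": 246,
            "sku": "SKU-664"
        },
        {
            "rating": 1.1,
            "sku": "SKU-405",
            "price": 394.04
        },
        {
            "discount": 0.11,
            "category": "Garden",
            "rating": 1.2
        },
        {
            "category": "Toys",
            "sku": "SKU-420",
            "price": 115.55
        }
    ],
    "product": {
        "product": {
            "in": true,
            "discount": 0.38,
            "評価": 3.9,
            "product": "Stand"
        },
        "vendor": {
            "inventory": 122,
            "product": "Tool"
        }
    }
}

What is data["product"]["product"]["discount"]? 0.38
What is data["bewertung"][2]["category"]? "Garden"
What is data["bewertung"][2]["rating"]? 1.2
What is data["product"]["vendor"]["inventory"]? 122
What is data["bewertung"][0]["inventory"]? 246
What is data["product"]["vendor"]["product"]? "Tool"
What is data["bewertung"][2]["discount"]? 0.11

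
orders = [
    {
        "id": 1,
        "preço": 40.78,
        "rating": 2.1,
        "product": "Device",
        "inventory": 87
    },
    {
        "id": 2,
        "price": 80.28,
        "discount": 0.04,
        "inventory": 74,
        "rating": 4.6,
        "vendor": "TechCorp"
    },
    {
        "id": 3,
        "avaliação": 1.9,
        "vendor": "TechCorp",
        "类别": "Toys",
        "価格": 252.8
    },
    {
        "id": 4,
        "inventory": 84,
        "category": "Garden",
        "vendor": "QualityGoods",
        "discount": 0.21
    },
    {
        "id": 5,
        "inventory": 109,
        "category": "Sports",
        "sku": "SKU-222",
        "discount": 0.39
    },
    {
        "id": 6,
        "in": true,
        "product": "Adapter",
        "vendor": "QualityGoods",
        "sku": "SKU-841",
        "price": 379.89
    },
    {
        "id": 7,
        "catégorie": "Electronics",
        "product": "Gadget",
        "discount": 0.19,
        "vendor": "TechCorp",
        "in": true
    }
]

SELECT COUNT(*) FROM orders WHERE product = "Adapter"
1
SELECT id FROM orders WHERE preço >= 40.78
[1]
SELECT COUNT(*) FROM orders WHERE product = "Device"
1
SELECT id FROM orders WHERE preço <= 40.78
[1]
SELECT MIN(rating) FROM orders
2.1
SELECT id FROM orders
[1, 2, 3, 4, 5, 6, 7]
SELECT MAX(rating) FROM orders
4.6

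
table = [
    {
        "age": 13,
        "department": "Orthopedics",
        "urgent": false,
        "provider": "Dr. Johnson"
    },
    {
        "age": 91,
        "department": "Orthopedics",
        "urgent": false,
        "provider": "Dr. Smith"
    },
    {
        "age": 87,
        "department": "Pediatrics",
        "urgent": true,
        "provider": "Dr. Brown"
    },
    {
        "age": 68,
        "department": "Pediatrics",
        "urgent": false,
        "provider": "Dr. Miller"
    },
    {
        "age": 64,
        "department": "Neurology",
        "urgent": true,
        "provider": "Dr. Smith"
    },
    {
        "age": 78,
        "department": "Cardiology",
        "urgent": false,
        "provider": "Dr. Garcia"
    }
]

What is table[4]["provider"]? "Dr. Smith"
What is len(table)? 6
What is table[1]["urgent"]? False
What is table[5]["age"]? 78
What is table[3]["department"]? "Pediatrics"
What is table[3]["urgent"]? False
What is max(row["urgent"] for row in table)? True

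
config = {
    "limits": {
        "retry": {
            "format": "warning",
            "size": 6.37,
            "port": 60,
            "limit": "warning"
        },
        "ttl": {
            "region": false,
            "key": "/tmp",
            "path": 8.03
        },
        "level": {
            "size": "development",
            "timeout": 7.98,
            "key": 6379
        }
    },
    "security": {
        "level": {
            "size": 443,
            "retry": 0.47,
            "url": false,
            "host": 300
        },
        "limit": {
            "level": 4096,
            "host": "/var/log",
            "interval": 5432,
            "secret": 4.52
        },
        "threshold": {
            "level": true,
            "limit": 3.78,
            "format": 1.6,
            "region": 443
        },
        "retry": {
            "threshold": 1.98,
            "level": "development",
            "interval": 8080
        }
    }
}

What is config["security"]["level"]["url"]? False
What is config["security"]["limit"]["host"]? "/var/log"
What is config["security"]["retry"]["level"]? "development"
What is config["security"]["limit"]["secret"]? 4.52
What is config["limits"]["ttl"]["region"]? False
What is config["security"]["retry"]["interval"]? 8080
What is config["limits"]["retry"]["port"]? 60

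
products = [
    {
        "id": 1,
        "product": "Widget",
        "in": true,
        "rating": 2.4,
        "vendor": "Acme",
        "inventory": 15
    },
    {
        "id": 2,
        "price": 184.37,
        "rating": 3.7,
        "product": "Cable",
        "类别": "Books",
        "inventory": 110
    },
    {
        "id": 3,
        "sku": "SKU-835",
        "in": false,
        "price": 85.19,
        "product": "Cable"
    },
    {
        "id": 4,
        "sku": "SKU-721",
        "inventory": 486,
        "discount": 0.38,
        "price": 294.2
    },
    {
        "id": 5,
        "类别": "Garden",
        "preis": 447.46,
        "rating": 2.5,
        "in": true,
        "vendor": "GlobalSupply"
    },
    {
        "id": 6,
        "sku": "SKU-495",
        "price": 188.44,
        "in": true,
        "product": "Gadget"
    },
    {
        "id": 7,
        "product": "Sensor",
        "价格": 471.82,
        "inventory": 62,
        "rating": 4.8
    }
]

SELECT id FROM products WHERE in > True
[]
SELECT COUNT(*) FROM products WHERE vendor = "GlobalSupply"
1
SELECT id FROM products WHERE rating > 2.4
[2, 5, 7]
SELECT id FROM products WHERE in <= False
[3]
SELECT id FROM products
[1, 2, 3, 4, 5, 6, 7]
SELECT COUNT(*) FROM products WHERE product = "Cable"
2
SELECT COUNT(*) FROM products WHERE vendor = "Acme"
1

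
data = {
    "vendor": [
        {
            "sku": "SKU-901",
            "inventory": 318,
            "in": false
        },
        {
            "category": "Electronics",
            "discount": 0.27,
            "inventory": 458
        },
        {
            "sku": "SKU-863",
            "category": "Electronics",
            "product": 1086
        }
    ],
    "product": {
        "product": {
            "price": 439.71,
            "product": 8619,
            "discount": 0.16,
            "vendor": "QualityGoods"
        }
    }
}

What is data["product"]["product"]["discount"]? 0.16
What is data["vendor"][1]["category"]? "Electronics"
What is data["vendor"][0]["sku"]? "SKU-901"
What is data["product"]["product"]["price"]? 439.71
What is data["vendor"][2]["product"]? 1086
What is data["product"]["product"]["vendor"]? "QualityGoods"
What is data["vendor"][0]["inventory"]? 318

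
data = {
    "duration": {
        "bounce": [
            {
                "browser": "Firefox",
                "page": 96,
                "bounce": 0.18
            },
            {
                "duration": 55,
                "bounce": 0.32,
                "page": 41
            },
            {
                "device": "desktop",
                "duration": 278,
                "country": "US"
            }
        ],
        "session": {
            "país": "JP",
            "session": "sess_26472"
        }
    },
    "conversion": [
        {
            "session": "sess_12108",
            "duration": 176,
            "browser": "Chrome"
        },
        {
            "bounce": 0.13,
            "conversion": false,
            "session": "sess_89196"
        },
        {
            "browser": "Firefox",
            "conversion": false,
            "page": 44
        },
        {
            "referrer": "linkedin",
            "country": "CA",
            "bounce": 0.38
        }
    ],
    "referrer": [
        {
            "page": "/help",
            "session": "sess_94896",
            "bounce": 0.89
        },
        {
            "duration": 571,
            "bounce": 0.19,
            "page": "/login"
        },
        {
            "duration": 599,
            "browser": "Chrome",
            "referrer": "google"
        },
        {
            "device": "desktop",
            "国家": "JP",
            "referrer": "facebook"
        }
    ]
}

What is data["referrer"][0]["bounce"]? 0.89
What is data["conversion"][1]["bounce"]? 0.13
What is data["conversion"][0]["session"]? "sess_12108"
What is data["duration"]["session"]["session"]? "sess_26472"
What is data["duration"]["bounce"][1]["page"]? 41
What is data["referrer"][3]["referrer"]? "facebook"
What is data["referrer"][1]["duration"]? 571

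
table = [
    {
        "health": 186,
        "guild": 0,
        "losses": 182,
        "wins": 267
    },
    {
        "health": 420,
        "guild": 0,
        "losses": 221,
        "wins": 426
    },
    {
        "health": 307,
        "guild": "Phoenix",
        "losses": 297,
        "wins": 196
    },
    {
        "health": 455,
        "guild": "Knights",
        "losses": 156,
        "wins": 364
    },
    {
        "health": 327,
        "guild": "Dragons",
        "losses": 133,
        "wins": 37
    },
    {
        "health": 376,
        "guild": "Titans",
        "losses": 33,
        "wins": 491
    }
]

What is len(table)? 6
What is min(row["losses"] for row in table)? 33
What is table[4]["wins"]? 37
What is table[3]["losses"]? 156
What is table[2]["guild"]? "Phoenix"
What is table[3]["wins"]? 364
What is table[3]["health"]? 455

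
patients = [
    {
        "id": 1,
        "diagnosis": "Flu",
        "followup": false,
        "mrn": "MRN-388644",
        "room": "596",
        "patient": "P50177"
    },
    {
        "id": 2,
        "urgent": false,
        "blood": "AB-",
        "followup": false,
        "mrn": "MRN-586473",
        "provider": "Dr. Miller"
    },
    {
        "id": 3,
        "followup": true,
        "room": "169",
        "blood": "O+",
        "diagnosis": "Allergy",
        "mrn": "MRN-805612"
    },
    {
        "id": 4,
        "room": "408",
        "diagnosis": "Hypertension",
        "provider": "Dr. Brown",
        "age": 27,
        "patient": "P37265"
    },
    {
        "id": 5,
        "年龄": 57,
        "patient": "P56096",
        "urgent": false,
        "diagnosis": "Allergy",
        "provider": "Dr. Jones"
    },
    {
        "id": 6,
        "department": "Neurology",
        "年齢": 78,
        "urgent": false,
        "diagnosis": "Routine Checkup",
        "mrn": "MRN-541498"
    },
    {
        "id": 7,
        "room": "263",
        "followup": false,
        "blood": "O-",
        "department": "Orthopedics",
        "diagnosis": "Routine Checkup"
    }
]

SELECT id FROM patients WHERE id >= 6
[6, 7]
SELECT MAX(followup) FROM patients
True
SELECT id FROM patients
[1, 2, 3, 4, 5, 6, 7]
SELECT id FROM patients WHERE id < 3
[1, 2]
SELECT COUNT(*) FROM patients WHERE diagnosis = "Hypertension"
1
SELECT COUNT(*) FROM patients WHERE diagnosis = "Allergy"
2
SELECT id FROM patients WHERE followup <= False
[1, 2, 7]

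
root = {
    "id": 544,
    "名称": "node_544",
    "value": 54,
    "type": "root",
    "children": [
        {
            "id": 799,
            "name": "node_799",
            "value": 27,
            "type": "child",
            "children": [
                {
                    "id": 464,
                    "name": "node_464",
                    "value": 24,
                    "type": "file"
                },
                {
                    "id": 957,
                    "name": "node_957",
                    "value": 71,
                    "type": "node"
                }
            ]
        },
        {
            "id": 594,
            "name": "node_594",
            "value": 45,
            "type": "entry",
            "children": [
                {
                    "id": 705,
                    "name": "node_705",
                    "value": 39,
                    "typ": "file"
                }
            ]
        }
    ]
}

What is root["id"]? 544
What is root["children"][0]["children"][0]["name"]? "node_464"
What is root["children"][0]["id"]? 799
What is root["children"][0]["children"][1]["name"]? "node_957"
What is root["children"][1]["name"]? "node_594"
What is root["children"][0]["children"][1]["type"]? "node"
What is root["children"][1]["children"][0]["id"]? 705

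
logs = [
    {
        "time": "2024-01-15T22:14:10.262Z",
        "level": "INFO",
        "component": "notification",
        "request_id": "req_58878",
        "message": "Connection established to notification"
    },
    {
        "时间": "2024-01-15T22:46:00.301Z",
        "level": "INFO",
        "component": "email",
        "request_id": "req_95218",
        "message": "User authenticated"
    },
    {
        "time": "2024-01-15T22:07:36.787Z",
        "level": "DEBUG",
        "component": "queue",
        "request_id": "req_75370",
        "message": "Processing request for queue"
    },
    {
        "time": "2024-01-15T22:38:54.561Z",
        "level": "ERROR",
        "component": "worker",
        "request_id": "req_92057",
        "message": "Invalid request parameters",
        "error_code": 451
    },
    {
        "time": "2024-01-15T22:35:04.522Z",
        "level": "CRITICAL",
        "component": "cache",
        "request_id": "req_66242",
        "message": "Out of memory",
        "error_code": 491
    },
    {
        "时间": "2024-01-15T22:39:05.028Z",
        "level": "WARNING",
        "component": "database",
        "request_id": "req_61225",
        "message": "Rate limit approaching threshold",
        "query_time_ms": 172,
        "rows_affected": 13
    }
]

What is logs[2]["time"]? "2024-01-15T22:07:36.787Z"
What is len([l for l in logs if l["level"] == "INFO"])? 2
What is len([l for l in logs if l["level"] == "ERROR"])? 1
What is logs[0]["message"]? "Connection established to notification"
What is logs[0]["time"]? "2024-01-15T22:14:10.262Z"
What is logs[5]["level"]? "WARNING"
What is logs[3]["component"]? "worker"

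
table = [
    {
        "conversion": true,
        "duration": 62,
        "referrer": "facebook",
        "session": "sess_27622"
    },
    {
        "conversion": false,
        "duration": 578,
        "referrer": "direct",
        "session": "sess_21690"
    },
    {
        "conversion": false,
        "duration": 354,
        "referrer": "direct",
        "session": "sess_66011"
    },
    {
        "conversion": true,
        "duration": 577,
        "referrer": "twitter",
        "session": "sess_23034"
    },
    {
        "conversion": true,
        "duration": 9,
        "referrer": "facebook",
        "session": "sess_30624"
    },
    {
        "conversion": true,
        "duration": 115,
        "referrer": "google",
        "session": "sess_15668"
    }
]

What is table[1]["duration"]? 578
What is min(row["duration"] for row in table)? 9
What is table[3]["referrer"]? "twitter"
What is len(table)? 6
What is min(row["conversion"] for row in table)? False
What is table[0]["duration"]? 62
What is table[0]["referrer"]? "facebook"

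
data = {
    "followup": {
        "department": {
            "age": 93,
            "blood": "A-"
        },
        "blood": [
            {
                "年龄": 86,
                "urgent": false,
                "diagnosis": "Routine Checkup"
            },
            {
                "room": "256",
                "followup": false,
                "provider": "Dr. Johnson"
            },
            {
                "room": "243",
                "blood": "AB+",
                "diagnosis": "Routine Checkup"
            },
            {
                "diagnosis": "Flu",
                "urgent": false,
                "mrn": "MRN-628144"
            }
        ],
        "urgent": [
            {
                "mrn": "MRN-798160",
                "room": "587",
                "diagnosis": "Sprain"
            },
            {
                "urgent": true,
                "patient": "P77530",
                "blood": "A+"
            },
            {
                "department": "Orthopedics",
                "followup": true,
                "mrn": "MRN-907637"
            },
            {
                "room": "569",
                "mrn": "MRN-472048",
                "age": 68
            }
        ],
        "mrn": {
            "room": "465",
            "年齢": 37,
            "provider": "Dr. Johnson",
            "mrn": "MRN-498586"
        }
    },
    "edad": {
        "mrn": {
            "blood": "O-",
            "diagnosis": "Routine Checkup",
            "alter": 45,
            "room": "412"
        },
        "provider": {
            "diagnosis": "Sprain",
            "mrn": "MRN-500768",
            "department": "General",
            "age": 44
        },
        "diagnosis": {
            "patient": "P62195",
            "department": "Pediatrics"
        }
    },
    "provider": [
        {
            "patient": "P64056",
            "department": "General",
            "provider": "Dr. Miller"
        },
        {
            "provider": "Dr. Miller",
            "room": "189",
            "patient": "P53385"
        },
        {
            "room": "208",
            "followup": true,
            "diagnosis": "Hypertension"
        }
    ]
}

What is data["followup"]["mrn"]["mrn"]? "MRN-498586"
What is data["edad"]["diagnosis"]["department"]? "Pediatrics"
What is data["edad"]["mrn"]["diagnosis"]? "Routine Checkup"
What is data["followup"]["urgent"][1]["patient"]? "P77530"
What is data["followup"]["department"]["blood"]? "A-"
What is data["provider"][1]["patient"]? "P53385"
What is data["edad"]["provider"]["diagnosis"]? "Sprain"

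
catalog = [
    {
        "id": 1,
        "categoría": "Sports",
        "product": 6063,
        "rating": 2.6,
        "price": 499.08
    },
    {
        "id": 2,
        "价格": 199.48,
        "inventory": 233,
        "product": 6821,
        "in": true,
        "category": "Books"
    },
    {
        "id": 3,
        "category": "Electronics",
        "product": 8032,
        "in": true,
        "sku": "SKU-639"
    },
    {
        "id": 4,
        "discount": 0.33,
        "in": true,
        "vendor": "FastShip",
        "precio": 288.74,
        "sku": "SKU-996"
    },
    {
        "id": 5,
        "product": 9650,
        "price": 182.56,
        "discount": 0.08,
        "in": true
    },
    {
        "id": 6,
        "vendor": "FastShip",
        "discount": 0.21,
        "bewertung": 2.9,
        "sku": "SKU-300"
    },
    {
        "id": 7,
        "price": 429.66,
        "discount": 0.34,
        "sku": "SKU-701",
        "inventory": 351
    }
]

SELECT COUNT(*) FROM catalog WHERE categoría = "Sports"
1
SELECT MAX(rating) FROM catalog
2.6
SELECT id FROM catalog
[1, 2, 3, 4, 5, 6, 7]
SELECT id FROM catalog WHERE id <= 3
[1, 2, 3]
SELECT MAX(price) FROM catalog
499.08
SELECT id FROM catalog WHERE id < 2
[1]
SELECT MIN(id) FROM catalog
1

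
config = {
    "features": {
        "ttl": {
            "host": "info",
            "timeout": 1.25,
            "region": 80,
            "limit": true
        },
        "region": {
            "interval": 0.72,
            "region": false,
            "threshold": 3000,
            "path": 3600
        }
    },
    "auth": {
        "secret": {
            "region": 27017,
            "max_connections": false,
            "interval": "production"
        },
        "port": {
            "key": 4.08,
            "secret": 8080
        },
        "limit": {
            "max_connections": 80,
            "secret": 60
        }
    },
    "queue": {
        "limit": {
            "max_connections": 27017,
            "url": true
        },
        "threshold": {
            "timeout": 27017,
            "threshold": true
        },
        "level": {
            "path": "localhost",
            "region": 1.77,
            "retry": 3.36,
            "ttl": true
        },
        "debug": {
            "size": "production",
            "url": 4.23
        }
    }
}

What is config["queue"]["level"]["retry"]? 3.36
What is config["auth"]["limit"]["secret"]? 60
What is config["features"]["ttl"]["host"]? "info"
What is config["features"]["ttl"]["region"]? 80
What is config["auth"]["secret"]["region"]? 27017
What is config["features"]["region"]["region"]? False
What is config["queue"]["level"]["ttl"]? True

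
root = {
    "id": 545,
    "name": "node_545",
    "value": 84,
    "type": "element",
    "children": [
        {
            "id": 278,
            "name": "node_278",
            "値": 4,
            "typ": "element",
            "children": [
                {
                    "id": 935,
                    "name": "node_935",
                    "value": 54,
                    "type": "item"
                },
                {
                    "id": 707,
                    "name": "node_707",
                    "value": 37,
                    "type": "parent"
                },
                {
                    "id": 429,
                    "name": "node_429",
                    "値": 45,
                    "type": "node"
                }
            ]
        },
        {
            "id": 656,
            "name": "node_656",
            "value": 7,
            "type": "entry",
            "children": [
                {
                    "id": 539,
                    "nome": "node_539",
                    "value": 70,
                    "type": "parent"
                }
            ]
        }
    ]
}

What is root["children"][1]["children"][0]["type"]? "parent"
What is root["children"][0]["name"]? "node_278"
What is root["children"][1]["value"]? 7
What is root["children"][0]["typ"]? "element"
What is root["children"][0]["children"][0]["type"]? "item"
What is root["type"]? "element"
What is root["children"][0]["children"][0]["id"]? 935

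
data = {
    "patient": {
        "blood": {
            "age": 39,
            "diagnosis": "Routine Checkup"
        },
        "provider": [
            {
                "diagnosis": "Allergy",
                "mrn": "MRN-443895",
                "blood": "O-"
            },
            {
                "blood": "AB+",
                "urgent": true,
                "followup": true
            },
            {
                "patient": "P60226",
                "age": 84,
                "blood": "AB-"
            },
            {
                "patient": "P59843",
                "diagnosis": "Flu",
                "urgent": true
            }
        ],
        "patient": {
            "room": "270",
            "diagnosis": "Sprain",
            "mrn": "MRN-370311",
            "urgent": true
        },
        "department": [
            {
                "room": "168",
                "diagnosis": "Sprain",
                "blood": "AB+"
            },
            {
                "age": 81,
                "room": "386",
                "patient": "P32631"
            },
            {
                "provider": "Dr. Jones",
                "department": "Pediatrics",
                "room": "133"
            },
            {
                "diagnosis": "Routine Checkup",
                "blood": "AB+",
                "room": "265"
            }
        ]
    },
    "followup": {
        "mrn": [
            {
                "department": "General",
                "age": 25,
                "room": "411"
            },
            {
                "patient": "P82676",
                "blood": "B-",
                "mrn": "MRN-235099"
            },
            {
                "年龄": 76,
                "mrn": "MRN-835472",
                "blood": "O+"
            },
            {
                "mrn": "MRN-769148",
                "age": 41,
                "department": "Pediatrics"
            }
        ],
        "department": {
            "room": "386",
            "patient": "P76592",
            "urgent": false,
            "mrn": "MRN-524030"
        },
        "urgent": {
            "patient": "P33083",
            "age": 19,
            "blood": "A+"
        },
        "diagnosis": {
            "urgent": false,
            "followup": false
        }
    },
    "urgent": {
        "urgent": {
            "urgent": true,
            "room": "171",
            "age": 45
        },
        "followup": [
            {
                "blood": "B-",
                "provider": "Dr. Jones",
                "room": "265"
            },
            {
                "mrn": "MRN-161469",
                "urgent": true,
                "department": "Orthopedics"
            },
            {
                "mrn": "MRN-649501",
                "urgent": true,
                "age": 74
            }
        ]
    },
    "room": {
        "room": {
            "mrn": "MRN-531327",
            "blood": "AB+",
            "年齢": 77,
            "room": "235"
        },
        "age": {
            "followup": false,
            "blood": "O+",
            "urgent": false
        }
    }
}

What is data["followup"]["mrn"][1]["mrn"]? "MRN-235099"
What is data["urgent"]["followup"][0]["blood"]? "B-"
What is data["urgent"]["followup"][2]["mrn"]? "MRN-649501"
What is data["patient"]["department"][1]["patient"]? "P32631"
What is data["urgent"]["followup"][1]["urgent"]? True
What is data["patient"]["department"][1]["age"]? 81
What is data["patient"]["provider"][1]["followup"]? True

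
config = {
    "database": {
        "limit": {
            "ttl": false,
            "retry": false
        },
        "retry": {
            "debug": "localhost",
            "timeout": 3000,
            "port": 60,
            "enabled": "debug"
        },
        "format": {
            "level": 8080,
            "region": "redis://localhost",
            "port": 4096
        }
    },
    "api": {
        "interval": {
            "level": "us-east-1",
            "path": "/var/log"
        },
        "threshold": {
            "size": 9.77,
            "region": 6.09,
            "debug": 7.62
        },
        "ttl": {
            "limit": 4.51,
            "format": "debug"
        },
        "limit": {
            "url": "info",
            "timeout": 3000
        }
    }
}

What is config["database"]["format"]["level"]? 8080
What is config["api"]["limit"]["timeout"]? 3000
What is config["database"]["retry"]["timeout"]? 3000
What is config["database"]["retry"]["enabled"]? "debug"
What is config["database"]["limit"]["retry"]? False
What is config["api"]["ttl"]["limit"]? 4.51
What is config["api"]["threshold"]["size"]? 9.77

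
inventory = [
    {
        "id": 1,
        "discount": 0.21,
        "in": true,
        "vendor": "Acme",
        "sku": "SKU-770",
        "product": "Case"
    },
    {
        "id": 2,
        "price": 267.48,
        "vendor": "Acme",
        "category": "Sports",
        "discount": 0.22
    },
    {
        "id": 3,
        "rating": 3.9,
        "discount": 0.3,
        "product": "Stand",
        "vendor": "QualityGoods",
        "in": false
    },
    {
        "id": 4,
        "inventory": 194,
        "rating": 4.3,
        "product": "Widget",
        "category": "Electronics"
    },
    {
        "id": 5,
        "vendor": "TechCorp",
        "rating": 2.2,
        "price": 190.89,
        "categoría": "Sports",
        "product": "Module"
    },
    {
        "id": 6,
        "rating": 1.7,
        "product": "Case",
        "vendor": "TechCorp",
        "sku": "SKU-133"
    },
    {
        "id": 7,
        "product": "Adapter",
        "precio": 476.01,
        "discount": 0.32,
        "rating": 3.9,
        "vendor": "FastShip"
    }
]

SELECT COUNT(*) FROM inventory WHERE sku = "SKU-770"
1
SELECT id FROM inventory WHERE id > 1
[2, 3, 4, 5, 6, 7]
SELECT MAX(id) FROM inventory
7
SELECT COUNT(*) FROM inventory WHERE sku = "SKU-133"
1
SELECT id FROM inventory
[1, 2, 3, 4, 5, 6, 7]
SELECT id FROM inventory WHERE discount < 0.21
[]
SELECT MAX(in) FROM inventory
True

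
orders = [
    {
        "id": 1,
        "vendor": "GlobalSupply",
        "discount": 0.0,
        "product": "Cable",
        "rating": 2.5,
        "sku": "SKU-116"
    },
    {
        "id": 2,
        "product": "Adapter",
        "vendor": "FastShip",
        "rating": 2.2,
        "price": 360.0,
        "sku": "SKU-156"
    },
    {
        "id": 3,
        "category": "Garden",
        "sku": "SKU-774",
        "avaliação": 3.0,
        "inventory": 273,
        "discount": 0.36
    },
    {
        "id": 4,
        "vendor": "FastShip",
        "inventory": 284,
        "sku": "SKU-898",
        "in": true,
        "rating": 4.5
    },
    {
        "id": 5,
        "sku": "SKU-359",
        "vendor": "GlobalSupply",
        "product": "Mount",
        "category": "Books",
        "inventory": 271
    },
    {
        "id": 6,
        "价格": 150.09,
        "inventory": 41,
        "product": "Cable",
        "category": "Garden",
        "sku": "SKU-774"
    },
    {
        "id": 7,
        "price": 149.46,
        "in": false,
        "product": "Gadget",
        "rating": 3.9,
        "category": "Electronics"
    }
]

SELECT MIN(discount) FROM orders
0.0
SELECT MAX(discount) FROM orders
0.36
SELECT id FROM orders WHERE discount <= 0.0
[1]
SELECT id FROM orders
[1, 2, 3, 4, 5, 6, 7]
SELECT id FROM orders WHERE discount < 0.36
[1]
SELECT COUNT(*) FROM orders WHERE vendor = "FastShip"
2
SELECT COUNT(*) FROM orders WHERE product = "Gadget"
1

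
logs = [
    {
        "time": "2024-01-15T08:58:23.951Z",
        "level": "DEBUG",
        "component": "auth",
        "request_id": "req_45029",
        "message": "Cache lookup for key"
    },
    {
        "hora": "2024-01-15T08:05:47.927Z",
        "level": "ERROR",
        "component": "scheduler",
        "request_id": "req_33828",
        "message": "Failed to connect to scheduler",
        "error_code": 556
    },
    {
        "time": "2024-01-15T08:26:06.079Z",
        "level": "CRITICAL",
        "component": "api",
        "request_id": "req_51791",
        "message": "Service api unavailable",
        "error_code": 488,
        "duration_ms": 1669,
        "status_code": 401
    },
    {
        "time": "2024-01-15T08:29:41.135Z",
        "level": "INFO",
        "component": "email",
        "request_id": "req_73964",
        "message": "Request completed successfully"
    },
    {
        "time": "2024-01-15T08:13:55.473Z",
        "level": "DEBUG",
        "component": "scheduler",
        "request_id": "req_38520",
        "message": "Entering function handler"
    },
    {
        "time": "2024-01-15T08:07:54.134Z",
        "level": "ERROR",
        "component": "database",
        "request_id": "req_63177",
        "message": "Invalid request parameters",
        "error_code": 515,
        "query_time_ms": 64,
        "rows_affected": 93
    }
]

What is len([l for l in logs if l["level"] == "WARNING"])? 0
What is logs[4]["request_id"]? "req_38520"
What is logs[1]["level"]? "ERROR"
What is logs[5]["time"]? "2024-01-15T08:07:54.134Z"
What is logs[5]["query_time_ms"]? 64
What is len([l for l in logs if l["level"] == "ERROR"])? 2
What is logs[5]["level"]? "ERROR"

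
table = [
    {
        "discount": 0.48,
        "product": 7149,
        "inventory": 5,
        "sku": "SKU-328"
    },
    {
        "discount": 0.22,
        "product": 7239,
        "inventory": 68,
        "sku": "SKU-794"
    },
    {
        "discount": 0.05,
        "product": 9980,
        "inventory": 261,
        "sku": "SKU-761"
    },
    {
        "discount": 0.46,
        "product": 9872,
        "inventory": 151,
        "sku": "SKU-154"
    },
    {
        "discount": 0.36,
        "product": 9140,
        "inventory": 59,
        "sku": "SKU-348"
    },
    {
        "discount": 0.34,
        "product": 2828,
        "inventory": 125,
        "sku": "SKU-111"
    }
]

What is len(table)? 6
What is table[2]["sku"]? "SKU-761"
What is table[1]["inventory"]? 68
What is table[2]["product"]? 9980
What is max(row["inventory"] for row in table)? 261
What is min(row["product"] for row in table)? 2828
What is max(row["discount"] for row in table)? 0.48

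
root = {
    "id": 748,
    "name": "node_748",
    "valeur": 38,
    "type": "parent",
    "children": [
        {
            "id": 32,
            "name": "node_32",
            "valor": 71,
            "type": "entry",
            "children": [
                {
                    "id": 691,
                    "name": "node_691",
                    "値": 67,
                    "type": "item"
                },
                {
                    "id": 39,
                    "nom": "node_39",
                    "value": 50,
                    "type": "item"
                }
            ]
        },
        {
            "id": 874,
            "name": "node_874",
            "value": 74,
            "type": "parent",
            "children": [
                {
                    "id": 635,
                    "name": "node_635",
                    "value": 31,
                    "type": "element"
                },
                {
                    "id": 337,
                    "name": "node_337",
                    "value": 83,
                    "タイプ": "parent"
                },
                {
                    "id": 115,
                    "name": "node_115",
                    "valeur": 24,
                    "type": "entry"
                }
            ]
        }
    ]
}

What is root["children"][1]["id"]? 874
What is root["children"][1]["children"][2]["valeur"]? 24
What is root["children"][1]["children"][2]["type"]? "entry"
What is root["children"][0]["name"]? "node_32"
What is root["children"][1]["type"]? "parent"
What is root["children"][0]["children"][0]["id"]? 691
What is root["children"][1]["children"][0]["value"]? 31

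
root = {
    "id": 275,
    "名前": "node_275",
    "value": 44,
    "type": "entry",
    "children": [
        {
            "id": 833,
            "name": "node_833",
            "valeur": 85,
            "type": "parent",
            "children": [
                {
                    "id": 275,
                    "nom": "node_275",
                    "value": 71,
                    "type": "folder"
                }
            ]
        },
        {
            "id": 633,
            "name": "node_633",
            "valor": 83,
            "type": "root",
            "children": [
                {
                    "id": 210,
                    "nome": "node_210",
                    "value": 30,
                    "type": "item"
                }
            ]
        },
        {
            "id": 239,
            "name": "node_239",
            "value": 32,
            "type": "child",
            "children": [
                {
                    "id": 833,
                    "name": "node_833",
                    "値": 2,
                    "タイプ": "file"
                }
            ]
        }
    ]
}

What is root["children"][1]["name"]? "node_633"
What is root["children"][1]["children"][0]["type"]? "item"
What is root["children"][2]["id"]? 239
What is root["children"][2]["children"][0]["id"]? 833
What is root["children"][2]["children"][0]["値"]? 2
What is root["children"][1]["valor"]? 83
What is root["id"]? 275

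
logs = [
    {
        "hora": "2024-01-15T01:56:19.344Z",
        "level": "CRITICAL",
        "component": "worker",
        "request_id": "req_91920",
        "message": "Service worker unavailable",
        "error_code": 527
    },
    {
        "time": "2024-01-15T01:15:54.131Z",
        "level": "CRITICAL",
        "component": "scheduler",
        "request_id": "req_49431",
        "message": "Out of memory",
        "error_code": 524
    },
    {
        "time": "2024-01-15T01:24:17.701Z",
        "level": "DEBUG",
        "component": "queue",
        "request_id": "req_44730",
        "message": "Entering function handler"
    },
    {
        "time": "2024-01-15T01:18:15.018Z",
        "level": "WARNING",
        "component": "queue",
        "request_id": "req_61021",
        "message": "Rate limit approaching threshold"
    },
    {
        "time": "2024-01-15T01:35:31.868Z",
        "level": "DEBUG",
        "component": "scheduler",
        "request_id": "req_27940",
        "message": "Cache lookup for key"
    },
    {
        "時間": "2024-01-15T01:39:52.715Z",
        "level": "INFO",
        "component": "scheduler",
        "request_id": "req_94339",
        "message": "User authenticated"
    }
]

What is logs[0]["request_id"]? "req_91920"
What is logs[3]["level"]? "WARNING"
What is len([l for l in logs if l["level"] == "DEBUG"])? 2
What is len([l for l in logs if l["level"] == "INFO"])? 1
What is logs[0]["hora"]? "2024-01-15T01:56:19.344Z"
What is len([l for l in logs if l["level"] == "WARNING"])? 1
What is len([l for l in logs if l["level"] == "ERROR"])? 0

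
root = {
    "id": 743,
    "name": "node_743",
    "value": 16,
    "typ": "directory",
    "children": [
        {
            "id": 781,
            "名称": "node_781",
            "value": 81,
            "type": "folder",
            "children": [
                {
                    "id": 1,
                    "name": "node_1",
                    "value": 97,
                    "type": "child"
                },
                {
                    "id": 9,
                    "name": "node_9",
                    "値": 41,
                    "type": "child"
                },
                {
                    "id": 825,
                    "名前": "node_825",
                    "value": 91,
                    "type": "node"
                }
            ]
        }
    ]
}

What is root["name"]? "node_743"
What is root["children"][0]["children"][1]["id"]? 9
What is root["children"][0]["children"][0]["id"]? 1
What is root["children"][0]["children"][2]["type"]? "node"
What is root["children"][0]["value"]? 81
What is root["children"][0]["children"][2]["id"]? 825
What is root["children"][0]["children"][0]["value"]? 97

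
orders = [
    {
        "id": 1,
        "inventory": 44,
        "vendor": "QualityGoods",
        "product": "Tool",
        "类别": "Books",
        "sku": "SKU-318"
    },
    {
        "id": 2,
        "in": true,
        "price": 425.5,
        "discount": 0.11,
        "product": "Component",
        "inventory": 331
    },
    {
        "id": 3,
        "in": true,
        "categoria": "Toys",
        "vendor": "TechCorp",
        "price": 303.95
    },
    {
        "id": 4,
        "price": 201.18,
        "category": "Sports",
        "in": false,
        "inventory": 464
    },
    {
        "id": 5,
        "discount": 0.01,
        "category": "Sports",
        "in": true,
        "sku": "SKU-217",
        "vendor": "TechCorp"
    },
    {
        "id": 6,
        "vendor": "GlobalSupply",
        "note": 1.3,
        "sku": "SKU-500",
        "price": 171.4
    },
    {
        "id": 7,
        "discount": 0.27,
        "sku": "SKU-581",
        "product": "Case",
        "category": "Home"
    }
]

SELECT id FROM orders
[1, 2, 3, 4, 5, 6, 7]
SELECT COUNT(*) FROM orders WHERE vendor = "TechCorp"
2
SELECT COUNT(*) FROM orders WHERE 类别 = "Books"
1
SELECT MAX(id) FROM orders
7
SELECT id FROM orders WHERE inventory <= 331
[1, 2]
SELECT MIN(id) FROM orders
1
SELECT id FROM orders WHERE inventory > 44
[2, 4]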